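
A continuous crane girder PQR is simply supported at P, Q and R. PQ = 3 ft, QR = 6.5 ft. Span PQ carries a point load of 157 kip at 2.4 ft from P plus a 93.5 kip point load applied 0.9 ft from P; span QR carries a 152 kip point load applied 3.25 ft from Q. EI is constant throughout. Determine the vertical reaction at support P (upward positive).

R_P = 43.43 kip

Release continuity at Q by inserting a hinge; the redundant is the internal moment M_Q. The primary structure is two simply-supported spans PQ and QR.
Discontinuity in slope at Q on the released structure — sum the simple-span end rotations:
  span PQ: point load 157 at a = 2.4: Pab(L + a)/(6LEI) = 67.82/EI
  span PQ: point load 93.5 at a = 0.9: Pab(L + a)/(6LEI) = 38.29/EI
  span QR: point load 152 at a = 3.25: Pab(L + b)/(6LEI) = 401.4/EI
  relative rotation θ_0 = (106.1 + 401.4)/EI = 507.5/EI
A unit hogging moment at Q produces rotation L₁/(3EI) + L₂/(3EI) = 3.167/EI.
Compatibility: M_Q·(L₁+L₂)/(3EI) = θ_0, giving M_Q = 160.3 kip·ft (hogging).
Span PQ, ΣM about P with M_Q applied at Q: R_Q^{PQ}·3 = 460.9 + 160.3, so R_Q^{PQ} = 207.1 kip and R_P = 250.5 − 207.1 = 43.43 kip.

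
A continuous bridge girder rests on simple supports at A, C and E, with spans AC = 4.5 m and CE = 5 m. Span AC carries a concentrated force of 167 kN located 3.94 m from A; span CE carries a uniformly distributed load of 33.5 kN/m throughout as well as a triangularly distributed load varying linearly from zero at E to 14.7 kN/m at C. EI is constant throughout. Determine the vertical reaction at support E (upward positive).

R_E = 75.13 kN

Release continuity at C by inserting a hinge; the redundant is the internal moment M_C. The primary structure is two simply-supported spans AC and CE.
Discontinuity in slope at C on the released structure — sum the simple-span end rotations:
  span AC: point load 167 at a = 3.94: Pab(L + a)/(6LEI) = 115.2/EI
  span CE: UDL 33.5: wL³/(24EI) = 174.5/EI
  span CE: triangular load, peak 14.7: w₀L³/(45EI) = 40.83/EI
  relative rotation θ_0 = (115.2 + 215.3)/EI = 330.5/EI
A unit hogging moment at C produces rotation L₁/(3EI) + L₂/(3EI) = 3.167/EI.
Compatibility: M_C·(L₁+L₂)/(3EI) = θ_0, giving M_C = 104.4 kN·m (hogging).
Span CE, ΣM about E: R_C^{CE}·5 = 541.2 + 104.4, so R_C^{CE} = 129.1 kN and R_E = 204.2 − 129.1 = 75.13 kN.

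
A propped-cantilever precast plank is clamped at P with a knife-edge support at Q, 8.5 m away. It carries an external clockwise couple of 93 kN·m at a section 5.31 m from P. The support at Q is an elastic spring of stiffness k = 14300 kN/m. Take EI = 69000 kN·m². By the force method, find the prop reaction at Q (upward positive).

Release the roller at Q. Primary structure: cantilever fixed at P.
Deflection at Q on the released cantilever, summing each load's contribution:
  clockwise couple 93 at a = 5.31: M₀a(2L − a)/(2EI) = 2886/EI
Tip deflection under a unit load at Q: L³/(3EI) = 204.7/EI.
With EI = 69000 kN·m²: δ_0 = 0.041832 m and δ_{QQ} = 0.002967 m/kN.
Compatibility — the spring shortens by R_Q/k under the reaction it provides: δ_0 − R_Q·δ_{QQ} = R_Q/k. With 1/k = 0.00007 m/kN, R_Q = δ_0 / (δ_{QQ} + 1/k) = 0.041832 / (0.002967 + 0.00007) = 13.78 kN.

R_Q = 13.78 kN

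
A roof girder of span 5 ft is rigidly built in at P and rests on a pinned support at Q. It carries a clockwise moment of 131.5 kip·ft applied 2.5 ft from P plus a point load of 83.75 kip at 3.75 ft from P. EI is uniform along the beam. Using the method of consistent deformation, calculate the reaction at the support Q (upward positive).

R_Q = 82.59 kip

Take the reaction at Q as the redundant and release it; the primary structure is a cantilever fixed at P.
Deflection at Q on the released cantilever, summing each load's contribution:
  clockwise couple 131.5 at a = 2.5: M₀a(2L − a)/(2EI) = 1233/EI
  point load 83.75 at a = 3.75: Pa²(3L − a)/(6EI) = 2208/EI
  δ_0 = 3441/EI
Tip deflection under a unit load at Q: L³/(3EI) = 41.67/EI.
The prop prevents deflection at Q: R_Q = δ_0/δ_{QQ} = 3441/41.67 = 82.59 kip.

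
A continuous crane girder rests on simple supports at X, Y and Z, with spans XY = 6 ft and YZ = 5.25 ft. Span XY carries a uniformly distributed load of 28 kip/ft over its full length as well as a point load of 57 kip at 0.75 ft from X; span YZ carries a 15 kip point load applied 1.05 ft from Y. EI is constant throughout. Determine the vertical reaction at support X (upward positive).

Take M_Y as the redundant. Released structure: two simple spans XY and YZ with a hinge at Y.
Rotations at Y on the released spans (each span's end-slope, ×1/EI):
  span XY: UDL 28: wL³/(24EI) = 252/EI
  span XY: point load 57 at a = 0.75: Pab(L + a)/(6LEI) = 42.08/EI
  span YZ: point load 15 at a = 1.05: Pab(L + b)/(6LEI) = 19.84/EI
  relative rotation θ_0 = (294.1 + 19.84)/EI = 313.9/EI
A unit hogging moment at Y produces rotation L₁/(3EI) + L₂/(3EI) = 3.75/EI.
Compatibility: M_Y·(L₁+L₂)/(3EI) = θ_0, giving M_Y = 83.71 kip·ft (hogging).
Span XY, ΣM about X with M_Y applied at Y: R_Y^{XY}·6 = 546.8 + 83.71, so R_Y^{XY} = 105.1 kip and R_X = 225 − 105.1 = 119.9 kip.

R_X = 119.9 kip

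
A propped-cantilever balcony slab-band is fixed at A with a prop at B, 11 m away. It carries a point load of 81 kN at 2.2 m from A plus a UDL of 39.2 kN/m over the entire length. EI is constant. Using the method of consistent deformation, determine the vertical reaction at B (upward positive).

Choose R_B as the redundant. The primary structure is the cantilever fixed at A.
Deflection at B on the released cantilever, summing each load's contribution:
  point load 81 at a = 2.2: Pa²(3L − a)/(6EI) = 2012/EI
  UDL 39.2: wL⁴/(8EI) = 71741/EI
  δ_0 = 73753/EI
Flexibility coefficient — unit upward force at B: δ_{BB} = L³/(3EI) = 443.7/EI.
The prop prevents deflection at B: R_B = δ_0/δ_{BB} = 73753/443.7 = 166.2 kN.

R_B = 166.2 kN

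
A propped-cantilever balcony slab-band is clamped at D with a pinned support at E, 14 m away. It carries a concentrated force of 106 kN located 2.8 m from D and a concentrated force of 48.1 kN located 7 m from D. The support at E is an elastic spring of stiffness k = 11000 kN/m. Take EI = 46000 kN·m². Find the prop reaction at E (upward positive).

Take the reaction at E as the redundant and release it; the primary structure is a cantilever fixed at D.
Free-end deflection of the primary structure under the applied loading (downward +):
  point load 106 at a = 2.8: Pa²(3L − a)/(6EI) = 5429/EI
  point load 48.1 at a = 7: Pa²(3L − a)/(6EI) = 13749/EI
  δ_0 = 19178/EI
Tip deflection under a unit load at E: L³/(3EI) = 914.7/EI.
With EI = 46000 kN·m²: δ_0 = 0.41691 m and δ_{EE} = 0.019884 m/kN.
Compatibility — the spring shortens by R_E/k under the reaction it provides: δ_0 − R_E·δ_{EE} = R_E/k. With 1/k = 0.000091 m/kN, R_E = δ_0 / (δ_{EE} + 1/k) = 0.41691 / (0.019884 + 0.000091) = 20.87 kN.

R_E = 20.87 kN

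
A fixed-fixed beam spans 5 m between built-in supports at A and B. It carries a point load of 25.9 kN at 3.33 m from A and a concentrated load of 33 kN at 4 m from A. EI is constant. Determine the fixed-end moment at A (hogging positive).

M_A = 14.9 kN·m

Release both end moments; the primary structure is a simply-supported span AB with redundants M_A and M_B.
On the primary (simply-supported) span, the end slopes from the loading are:
  at A: point load 25.9 at a = 3.33: Pab(L + b)/(6LEI) = 32.02/EI
  at B: point load 25.9 at a = 3.33: Pab(L + a)/(6LEI) = 39.99/EI
  at A: point load 33 at a = 4: Pab(L + b)/(6LEI) = 26.4/EI
  at B: point load 33 at a = 4: Pab(L + a)/(6LEI) = 39.6/EI
  θ_A0 = 58.42/EI,  θ_B0 = 79.59/EI
Flexibility coefficients: a unit moment at one end gives L/(3EI) there and L/(6EI) at the far end, so f₁₁ = f₂₂ = 1.667/EI and f₁₂ = f₂₁ = 0.8333/EI.
Compatibility — zero rotation at each built-in end:
  1.667 M_A + 0.8333 M_B = 58.42
  0.8333 M_A + 1.667 M_B = 79.59
Solving the pair gives M_A = 14.9 kN·m and M_B = 40.31 kN·m (hogging).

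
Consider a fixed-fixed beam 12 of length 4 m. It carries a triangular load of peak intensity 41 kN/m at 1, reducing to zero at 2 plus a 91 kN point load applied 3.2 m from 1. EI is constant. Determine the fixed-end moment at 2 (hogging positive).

Take the two fixed-end moments M_1, M_2 as redundants; the released structure is the simple span 12.
On the primary (simply-supported) span, the end slopes from the loading are:
  at 1: triangular load, peak 41: w₀L³/(45EI) = 58.31/EI
  at 2: triangular load, peak 41: 7w₀L³/(360EI) = 51.02/EI
  at 1: point load 91 at a = 3.2: Pab(L + b)/(6LEI) = 46.59/EI
  at 2: point load 91 at a = 3.2: Pab(L + a)/(6LEI) = 69.89/EI
  θ_10 = 104.9/EI,  θ_20 = 120.9/EI
Flexibility coefficients: a unit moment at one end gives L/(3EI) there and L/(6EI) at the far end, so f₁₁ = f₂₂ = 1.333/EI and f₁₂ = f₂₁ = 0.6667/EI.
Compatibility — zero rotation at each built-in end:
  1.333 M_1 + 0.6667 M_2 = 104.9
  0.6667 M_1 + 1.333 M_2 = 120.9
Solving the pair gives M_1 = 44.45 kN·m and M_2 = 68.46 kN·m (hogging).

M_2 = 68.46 kN·m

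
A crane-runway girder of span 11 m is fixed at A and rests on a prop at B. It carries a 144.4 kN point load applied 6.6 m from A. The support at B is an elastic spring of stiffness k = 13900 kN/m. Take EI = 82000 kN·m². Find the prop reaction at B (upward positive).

Take the reaction at B as the redundant and release it; the primary structure is a cantilever fixed at A.
Downward deflection at the released point B due to the loads:
  point load 144.4 at a = 6.6: Pa²(3L − a)/(6EI) = 27676/EI
Tip deflection under a unit load at B: L³/(3EI) = 443.7/EI.
With EI = 82000 kN·m²: δ_0 = 0.33752 m and δ_{BB} = 0.005411 m/kN.
Compatibility — the spring shortens by R_B/k under the reaction it provides: δ_0 − R_B·δ_{BB} = R_B/k. With 1/k = 0.000072 m/kN, R_B = δ_0 / (δ_{BB} + 1/k) = 0.33752 / (0.005411 + 0.000072) = 61.56 kN.

R_B = 61.56 kN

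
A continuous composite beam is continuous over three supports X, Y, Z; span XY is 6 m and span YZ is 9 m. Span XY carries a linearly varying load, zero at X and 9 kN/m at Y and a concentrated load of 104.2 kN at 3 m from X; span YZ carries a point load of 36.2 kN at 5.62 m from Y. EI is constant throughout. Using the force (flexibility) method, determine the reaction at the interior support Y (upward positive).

Insert a hinge at Y; M_Y is the redundant, and each span becomes simply supported.
Discontinuity in slope at Y on the released structure — sum the simple-span end rotations:
  span XY: triangular load, peak 9: w₀L³/(45EI) = 43.2/EI
  span XY: point load 104.2 at a = 3: Pab(L + a)/(6LEI) = 234.4/EI
  span YZ: point load 36.2 at a = 5.62: Pab(L + b)/(6LEI) = 157.6/EI
  relative rotation θ_0 = (277.6 + 157.6)/EI = 435.3/EI
A unit hogging moment at Y produces rotation L₁/(3EI) + L₂/(3EI) = 5/EI.
Slope continuity at Y: θ_0 = M_Y·5/EI, so M_Y = 435.3/5 = 87.06 kN·m (hogging).
Span XY, ΣM about X with M_Y applied at Y: R_Y^{XY}·6 = 420.6 + 87.06, so R_Y^{XY} = 84.61 kN and R_X = 131.2 − 84.61 = 46.59 kN.
Span YZ, ΣM about Z: R_Y^{YZ}·9 = 122.4 + 87.06, so R_Y^{YZ} = 23.27 kN and R_Z = 36.2 − 23.27 = 12.93 kN.
R_Y = 84.61 + 23.27 = 107.9 kN.

R_Y = 107.9 kN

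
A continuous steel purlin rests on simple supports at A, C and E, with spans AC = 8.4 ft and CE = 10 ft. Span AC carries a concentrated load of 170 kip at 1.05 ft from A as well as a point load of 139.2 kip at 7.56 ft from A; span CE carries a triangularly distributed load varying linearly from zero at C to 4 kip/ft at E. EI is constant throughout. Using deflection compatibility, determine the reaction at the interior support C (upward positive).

R_C = 174.8 kip

Take M_C as the redundant. Released structure: two simple spans AC and CE with a hinge at C.
Rotations at C on the released spans (each span's end-slope, ×1/EI):
  span AC: point load 170 at a = 1.05: Pab(L + a)/(6LEI) = 246/EI
  span AC: point load 139.2 at a = 7.56: Pab(L + a)/(6LEI) = 279.9/EI
  span CE: triangular load, peak 4: 7w₀L³/(360EI) = 77.78/EI
  relative rotation θ_0 = (525.9 + 77.78)/EI = 603.7/EI
A unit hogging moment at C produces rotation L₁/(3EI) + L₂/(3EI) = 6.133/EI.
Compatibility: M_C·(L₁+L₂)/(3EI) = θ_0, giving M_C = 98.43 kip·ft (hogging).
Span AC, ΣM about A with M_C applied at C: R_C^{AC}·8.4 = 1231 + 98.43, so R_C^{AC} = 158.2 kip and R_A = 309.2 − 158.2 = 151 kip.
Span CE, ΣM about E: R_C^{CE}·10 = 66.67 + 98.43, so R_C^{CE} = 16.51 kip and R_E = 20 − 16.51 = 3.49 kip.
R_C = 158.2 + 16.51 = 174.8 kip.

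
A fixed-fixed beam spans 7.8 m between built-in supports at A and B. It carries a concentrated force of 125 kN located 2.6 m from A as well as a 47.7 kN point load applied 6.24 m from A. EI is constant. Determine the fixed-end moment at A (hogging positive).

M_A = 156.4 kN·m

Release both end moments; the primary structure is a simply-supported span AB with redundants M_A and M_B.
End rotations of the released simple span under the applied load (×1/EI):
  at A: point load 125 at a = 2.6: Pab(L + b)/(6LEI) = 469.4/EI
  at B: point load 125 at a = 2.6: Pab(L + a)/(6LEI) = 375.6/EI
  at A: point load 47.7 at a = 6.24: Pab(L + b)/(6LEI) = 92.87/EI
  at B: point load 47.7 at a = 6.24: Pab(L + a)/(6LEI) = 139.3/EI
  θ_A0 = 562.3/EI,  θ_B0 = 514.9/EI
Flexibility coefficients: a unit moment at one end gives L/(3EI) there and L/(6EI) at the far end, so f₁₁ = f₂₂ = 2.6/EI and f₁₂ = f₂₁ = 1.3/EI.
Compatibility — zero rotation at each built-in end:
  2.6 M_A + 1.3 M_B = 562.3
  1.3 M_A + 2.6 M_B = 514.9
Solving the pair gives M_A = 156.4 kN·m and M_B = 119.8 kN·m (hogging).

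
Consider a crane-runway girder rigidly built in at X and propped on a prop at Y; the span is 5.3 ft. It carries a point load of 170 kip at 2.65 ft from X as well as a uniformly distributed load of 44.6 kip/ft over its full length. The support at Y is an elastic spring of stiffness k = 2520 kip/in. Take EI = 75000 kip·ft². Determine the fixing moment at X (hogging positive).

M_X = 361.3 kip·ft

Choose R_Y as the redundant. The primary structure is the cantilever fixed at X.
Downward deflection at the released point Y due to the loads:
  point load 170 at a = 2.65: Pa²(3L − a)/(6EI) = 2636/EI
  UDL 44.6: wL⁴/(8EI) = 4399/EI
  δ_0 = 7035/EI
Flexibility coefficient — unit upward force at Y: δ_{YY} = L³/(3EI) = 49.63/EI.
With EI = 75000 kip·ft²: δ_0 = 0.093804 ft and δ_{YY} = 0.000662 ft/kip.
Compatibility — the spring shortens by R_Y/k under the reaction it provides: δ_0 − R_Y·δ_{YY} = R_Y/k. With 1/k = 1/(2520×12) ft/kip = 0.000033 ft/kip, R_Y = δ_0 / (δ_{YY} + 1/k) = 0.093804 / (0.000662 + 0.000033) = 135 kip.
Moment equilibrium about X: M_X = Σ(load moments about X) − R_Y·L = 1077 − 135×5.3 = 361.3 kip·ft.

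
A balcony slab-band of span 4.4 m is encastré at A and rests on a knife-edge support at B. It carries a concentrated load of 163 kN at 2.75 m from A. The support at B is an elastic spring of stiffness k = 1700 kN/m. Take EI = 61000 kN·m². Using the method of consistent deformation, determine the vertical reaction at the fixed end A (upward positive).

R_A = 129.6 kN

Take the reaction at B as the redundant and release it; the primary structure is a cantilever fixed at A.
Free-end deflection of the primary structure under the applied loading (downward +):
  point load 163 at a = 2.75: Pa²(3L − a)/(6EI) = 2147/EI
Flexibility coefficient — unit upward force at B: δ_{BB} = L³/(3EI) = 28.39/EI.
With EI = 61000 kN·m²: δ_0 = 0.035196 m and δ_{BB} = 0.000465 m/kN.
Compatibility — the spring shortens by R_B/k under the reaction it provides: δ_0 − R_B·δ_{BB} = R_B/k. With 1/k = 0.000588 m/kN, R_B = δ_0 / (δ_{BB} + 1/k) = 0.035196 / (0.000465 + 0.000588) = 33.4 kN.
Vertical equilibrium: R_A = ΣP − R_B = 163 − 33.4 = 129.6 kN.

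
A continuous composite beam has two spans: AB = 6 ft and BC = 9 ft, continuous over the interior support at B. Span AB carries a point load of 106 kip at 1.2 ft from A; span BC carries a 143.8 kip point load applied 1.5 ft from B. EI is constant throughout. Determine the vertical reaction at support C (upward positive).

R_C = 10.27 kip

Take M_B as the redundant. Released structure: two simple spans AB and BC with a hinge at B.
End slopes at the hinge B, treating each span as simply supported:
  span AB: point load 106 at a = 1.2: Pab(L + a)/(6LEI) = 122.1/EI
  span BC: point load 143.8 at a = 1.5: Pab(L + b)/(6LEI) = 494.3/EI
  relative rotation θ_0 = (122.1 + 494.3)/EI = 616.4/EI
A unit hogging moment at B produces rotation L₁/(3EI) + L₂/(3EI) = 5/EI.
Slope continuity at B: θ_0 = M_B·5/EI, so M_B = 616.4/5 = 123.3 kip·ft (hogging).
Span BC, ΣM about C: R_B^{BC}·9 = 1078 + 123.3, so R_B^{BC} = 133.5 kip and R_C = 143.8 − 133.5 = 10.27 kip.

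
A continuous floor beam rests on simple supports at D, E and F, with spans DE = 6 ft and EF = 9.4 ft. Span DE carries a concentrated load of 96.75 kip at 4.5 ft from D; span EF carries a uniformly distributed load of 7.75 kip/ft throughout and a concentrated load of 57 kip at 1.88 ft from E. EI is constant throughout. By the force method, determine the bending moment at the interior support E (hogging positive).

M_E = 136.4 kip·ft

Insert a hinge at E; M_E is the redundant, and each span becomes simply supported.
Discontinuity in slope at E on the released structure — sum the simple-span end rotations:
  span DE: point load 96.75 at a = 4.5: Pab(L + a)/(6LEI) = 190.5/EI
  span EF: UDL 7.75: wL³/(24EI) = 268.2/EI
  span EF: point load 57 at a = 1.88: Pab(L + b)/(6LEI) = 241.8/EI
  relative rotation θ_0 = (190.5 + 510)/EI = 700.4/EI
A unit hogging moment at E produces rotation L₁/(3EI) + L₂/(3EI) = 5.133/EI.
Compatibility: M_E·(L₁+L₂)/(3EI) = θ_0, giving M_E = 136.4 kip·ft (hogging).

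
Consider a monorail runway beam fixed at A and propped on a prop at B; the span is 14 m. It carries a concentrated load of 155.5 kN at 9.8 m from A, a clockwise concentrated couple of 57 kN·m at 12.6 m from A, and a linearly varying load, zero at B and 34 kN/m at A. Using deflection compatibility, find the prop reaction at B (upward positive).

Remove the prop at B; the released (primary) structure is a cantilever built in at A.
Downward deflection at the released point B due to the loads:
  point load 155.5 at a = 9.8: Pa²(3L − a)/(6EI) = 80147/EI
  clockwise couple 57 at a = 12.6: M₀a(2L − a)/(2EI) = 5530/EI
  triangular load, peak 34 at the fixed end: w₀L⁴/(30EI) = 43538/EI
  δ_0 = 129215/EI
Tip deflection under a unit load at B: L³/(3EI) = 914.7/EI.
Compatibility at B: δ_0 − R_B·δ_{BB} = 0, so R_B = 129215/914.7 = 141.3 kN.

R_B = 141.3 kN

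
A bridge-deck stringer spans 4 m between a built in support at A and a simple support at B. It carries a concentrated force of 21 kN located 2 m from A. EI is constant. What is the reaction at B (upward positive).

R_B = 6.562 kN

Remove the prop at B; the released (primary) structure is a cantilever built in at A.
Downward deflection at the released point B due to the loads:
  point load 21 at a = 2: Pa²(3L − a)/(6EI) = 140/EI
Flexibility coefficient — unit upward force at B: δ_{BB} = L³/(3EI) = 21.33/EI.
The prop prevents deflection at B: R_B = δ_0/δ_{BB} = 140/21.33 = 6.562 kN.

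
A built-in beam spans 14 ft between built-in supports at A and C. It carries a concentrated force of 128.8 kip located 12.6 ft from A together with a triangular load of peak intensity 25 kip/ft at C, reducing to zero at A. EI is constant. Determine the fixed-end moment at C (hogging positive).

Take the two fixed-end moments M_A, M_C as redundants; the released structure is the simple span AC.
Simple-span end rotations at A and C under the given loads:
  at A: point load 128.8 at a = 12.6: Pab(L + b)/(6LEI) = 416.5/EI
  at C: point load 128.8 at a = 12.6: Pab(L + a)/(6LEI) = 719.5/EI
  at A: triangular load, peak 25: 7w₀L³/(360EI) = 1334/EI
  at C: triangular load, peak 25: w₀L³/(45EI) = 1524/EI
  θ_A0 = 1750/EI,  θ_C0 = 2244/EI
Flexibility coefficients: a unit moment at one end gives L/(3EI) there and L/(6EI) at the far end, so f₁₁ = f₂₂ = 4.667/EI and f₁₂ = f₂₁ = 2.333/EI.
Compatibility — zero rotation at each built-in end:
  4.667 M_A + 2.333 M_C = 1750
  2.333 M_A + 4.667 M_C = 2244
Solving the pair gives M_A = 179.6 kip·ft and M_C = 391.1 kip·ft (hogging).

M_C = 391.1 kip·ft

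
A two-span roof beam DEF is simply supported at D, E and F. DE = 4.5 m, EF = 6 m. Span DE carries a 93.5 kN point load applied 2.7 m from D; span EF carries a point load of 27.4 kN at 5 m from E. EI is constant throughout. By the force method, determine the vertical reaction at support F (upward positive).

R_F = 15.79 kN

Release continuity at E by inserting a hinge; the redundant is the internal moment M_E. The primary structure is two simply-supported spans DE and EF.
Rotations at E on the released spans (each span's end-slope, ×1/EI):
  span DE: point load 93.5 at a = 2.7: Pab(L + a)/(6LEI) = 121.2/EI
  span EF: point load 27.4 at a = 5: Pab(L + b)/(6LEI) = 26.64/EI
  relative rotation θ_0 = (121.2 + 26.64)/EI = 147.8/EI
A unit hogging moment at E produces rotation L₁/(3EI) + L₂/(3EI) = 3.5/EI.
Compatibility: M_E·(L₁+L₂)/(3EI) = θ_0, giving M_E = 42.23 kN·m (hogging).
Span EF, ΣM about F: R_E^{EF}·6 = 27.4 + 42.23, so R_E^{EF} = 11.61 kN and R_F = 27.4 − 11.61 = 15.79 kN.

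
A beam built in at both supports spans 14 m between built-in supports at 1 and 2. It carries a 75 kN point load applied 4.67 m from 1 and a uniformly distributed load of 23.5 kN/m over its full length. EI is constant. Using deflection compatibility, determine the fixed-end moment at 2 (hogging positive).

M_2 = 461.7 kN·m

Take the two fixed-end moments M_1, M_2 as redundants; the released structure is the simple span 12.
Simple-span end rotations at 1 and 2 under the given loads:
  at 1: point load 75 at a = 4.67: Pab(L + b)/(6LEI) = 907.6/EI
  at 2: point load 75 at a = 4.67: Pab(L + a)/(6LEI) = 726.3/EI
  at 1: UDL 23.5: wL³/(24EI) = 2687/EI
  at 2: UDL 23.5: wL³/(24EI) = 2687/EI
  θ_10 = 3594/EI,  θ_20 = 3413/EI
Flexibility coefficients: a unit moment at one end gives L/(3EI) there and L/(6EI) at the far end, so f₁₁ = f₂₂ = 4.667/EI and f₁₂ = f₂₁ = 2.333/EI.
Compatibility — zero rotation at each built-in end:
  4.667 M_1 + 2.333 M_2 = 3594
  2.333 M_1 + 4.667 M_2 = 3413
Solving the pair gives M_1 = 539.4 kN·m and M_2 = 461.7 kN·m (hogging).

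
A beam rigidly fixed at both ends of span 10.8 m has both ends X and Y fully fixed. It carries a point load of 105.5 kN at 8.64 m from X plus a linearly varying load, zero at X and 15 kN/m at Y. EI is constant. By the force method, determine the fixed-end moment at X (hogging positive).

M_X = 94.78 kN·m

Release both end moments; the primary structure is a simply-supported span XY with redundants M_X and M_Y.
End rotations of the released simple span under the applied load (×1/EI):
  at X: point load 105.5 at a = 8.64: Pab(L + b)/(6LEI) = 393.8/EI
  at Y: point load 105.5 at a = 8.64: Pab(L + a)/(6LEI) = 590.7/EI
  at X: triangular load, peak 15: 7w₀L³/(360EI) = 367.4/EI
  at Y: triangular load, peak 15: w₀L³/(45EI) = 419.9/EI
  θ_X0 = 761.2/EI,  θ_Y0 = 1011/EI
Flexibility coefficients: a unit moment at one end gives L/(3EI) there and L/(6EI) at the far end, so f₁₁ = f₂₂ = 3.6/EI and f₁₂ = f₂₁ = 1.8/EI.
Compatibility — zero rotation at each built-in end:
  3.6 M_X + 1.8 M_Y = 761.2
  1.8 M_X + 3.6 M_Y = 1011
Solving the pair gives M_X = 94.78 kN·m and M_Y = 233.3 kN·m (hogging).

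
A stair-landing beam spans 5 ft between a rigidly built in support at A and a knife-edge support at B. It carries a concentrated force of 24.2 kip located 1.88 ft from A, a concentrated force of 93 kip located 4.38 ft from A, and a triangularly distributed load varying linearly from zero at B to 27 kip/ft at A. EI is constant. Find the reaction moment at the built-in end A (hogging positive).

M_A = 96.44 kip·ft

Remove the prop at B; the released (primary) structure is a cantilever built in at A.
Downward deflection at the released point B due to the loads:
  point load 24.2 at a = 1.88: Pa²(3L − a)/(6EI) = 187/EI
  point load 93 at a = 4.38: Pa²(3L − a)/(6EI) = 3158/EI
  triangular load, peak 27 at the fixed end: w₀L⁴/(30EI) = 562.5/EI
  δ_0 = 3907/EI
Tip deflection under a unit load at B: L³/(3EI) = 41.67/EI.
Compatibility at B: δ_0 − R_B·δ_{BB} = 0, so R_B = 3907/41.67 = 93.78 kip.
Moment equilibrium about A: M_A = Σ(load moments about A) − R_B·L = 565.3 − 93.78×5 = 96.44 kip·ft.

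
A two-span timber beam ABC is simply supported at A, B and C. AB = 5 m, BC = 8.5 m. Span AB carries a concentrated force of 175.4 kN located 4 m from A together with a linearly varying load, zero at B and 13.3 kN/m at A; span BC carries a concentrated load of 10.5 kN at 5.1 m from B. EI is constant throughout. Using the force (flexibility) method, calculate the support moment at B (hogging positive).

Release continuity at B by inserting a hinge; the redundant is the internal moment M_B. The primary structure is two simply-supported spans AB and BC.
Rotations at B on the released spans (each span's end-slope, ×1/EI):
  span AB: point load 175.4 at a = 4: Pab(L + a)/(6LEI) = 210.5/EI
  span AB: triangular load, peak 13.3: 7w₀L³/(360EI) = 32.33/EI
  span BC: point load 10.5 at a = 5.1: Pab(L + b)/(6LEI) = 42.48/EI
  relative rotation θ_0 = (242.8 + 42.48)/EI = 285.3/EI
A unit hogging moment at B produces rotation L₁/(3EI) + L₂/(3EI) = 4.5/EI.
Slope continuity at B: θ_0 = M_B·4.5/EI, so M_B = 285.3/4.5 = 63.4 kN·m (hogging).

M_B = 63.4 kN·m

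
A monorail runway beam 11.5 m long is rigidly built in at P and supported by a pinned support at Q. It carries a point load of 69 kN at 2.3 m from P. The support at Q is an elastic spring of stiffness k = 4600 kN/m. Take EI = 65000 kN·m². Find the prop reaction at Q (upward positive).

R_Q = 3.759 kN

Take the reaction at Q as the redundant and release it; the primary structure is a cantilever fixed at P.
Deflection at Q on the released cantilever, summing each load's contribution:
  point load 69 at a = 2.3: Pa²(3L − a)/(6EI) = 1959/EI
Tip deflection under a unit load at Q: L³/(3EI) = 507/EI.
With EI = 65000 kN·m²: δ_0 = 0.030137 m and δ_{QQ} = 0.007799 m/kN.
Compatibility — the spring shortens by R_Q/k under the reaction it provides: δ_0 − R_Q·δ_{QQ} = R_Q/k. With 1/k = 0.000217 m/kN, R_Q = δ_0 / (δ_{QQ} + 1/k) = 0.030137 / (0.007799 + 0.000217) = 3.759 kN.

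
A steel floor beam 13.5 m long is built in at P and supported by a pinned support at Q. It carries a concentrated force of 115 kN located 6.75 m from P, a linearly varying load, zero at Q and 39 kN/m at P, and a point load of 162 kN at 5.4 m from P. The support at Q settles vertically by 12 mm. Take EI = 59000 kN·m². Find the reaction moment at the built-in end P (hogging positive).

Remove the prop at Q; the released (primary) structure is a cantilever built in at P.
Downward deflection at the released point Q due to the loads:
  point load 115 at a = 6.75: Pa²(3L − a)/(6EI) = 29473/EI
  triangular load, peak 39 at the fixed end: w₀L⁴/(30EI) = 43180/EI
  point load 162 at a = 5.4: Pa²(3L − a)/(6EI) = 27635/EI
  δ_0 = 100288/EI
Flexibility coefficient — unit upward force at Q: δ_{QQ} = L³/(3EI) = 820.1/EI.
With EI = 59000 kN·m²: δ_0 = 1.6998 m and δ_{QQ} = 0.0139 m/kN.
Compatibility — the beam at Q must follow the support down by 0.012 m: δ_0 − R_Q·δ_{QQ} = 0.012, so R_Q = (1.6998 − 0.012)/0.0139 = 121.4 kN.
Moment equilibrium about P: M_P = Σ(load moments about P) − R_Q·L = 2836 − 121.4×13.5 = 1197 kN·m.

M_P = 1197 kN·m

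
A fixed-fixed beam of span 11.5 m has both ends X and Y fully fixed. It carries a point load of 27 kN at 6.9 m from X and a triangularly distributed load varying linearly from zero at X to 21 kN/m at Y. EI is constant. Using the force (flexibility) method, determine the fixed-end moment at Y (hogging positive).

Take the two fixed-end moments M_X, M_Y as redundants; the released structure is the simple span XY.
On the primary (simply-supported) span, the end slopes from the loading are:
  at X: point load 27 at a = 6.9: Pab(L + b)/(6LEI) = 200/EI
  at Y: point load 27 at a = 6.9: Pab(L + a)/(6LEI) = 228.5/EI
  at X: triangular load, peak 21: 7w₀L³/(360EI) = 621/EI
  at Y: triangular load, peak 21: w₀L³/(45EI) = 709.7/EI
  θ_X0 = 821/EI,  θ_Y0 = 938.3/EI
Flexibility coefficients: a unit moment at one end gives L/(3EI) there and L/(6EI) at the far end, so f₁₁ = f₂₂ = 3.833/EI and f₁₂ = f₂₁ = 1.917/EI.
Compatibility — zero rotation at each built-in end:
  3.833 M_X + 1.917 M_Y = 821
  1.917 M_X + 3.833 M_Y = 938.3
Solving the pair gives M_X = 122.4 kN·m and M_Y = 183.6 kN·m (hogging).

M_Y = 183.6 kN·m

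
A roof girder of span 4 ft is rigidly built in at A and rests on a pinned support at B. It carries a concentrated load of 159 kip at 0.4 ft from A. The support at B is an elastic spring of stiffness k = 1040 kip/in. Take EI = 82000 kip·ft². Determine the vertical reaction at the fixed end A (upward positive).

Choose R_B as the redundant. The primary structure is the cantilever fixed at A.
Free-end deflection of the primary structure under the applied loading (downward +):
  point load 159 at a = 0.4: Pa²(3L − a)/(6EI) = 49.18/EI
Flexibility coefficient — unit upward force at B: δ_{BB} = L³/(3EI) = 21.33/EI.
With EI = 82000 kip·ft²: δ_0 = 0.0006 ft and δ_{BB} = 0.00026 ft/kip.
Compatibility — the spring shortens by R_B/k under the reaction it provides: δ_0 − R_B·δ_{BB} = R_B/k. With 1/k = 1/(1040×12) ft/kip = 0.00008 ft/kip, R_B = δ_0 / (δ_{BB} + 1/k) = 0.0006 / (0.00026 + 0.00008) = 1.763 kip.
Vertical equilibrium: R_A = ΣP − R_B = 159 − 1.763 = 157.2 kip.

R_A = 157.2 kip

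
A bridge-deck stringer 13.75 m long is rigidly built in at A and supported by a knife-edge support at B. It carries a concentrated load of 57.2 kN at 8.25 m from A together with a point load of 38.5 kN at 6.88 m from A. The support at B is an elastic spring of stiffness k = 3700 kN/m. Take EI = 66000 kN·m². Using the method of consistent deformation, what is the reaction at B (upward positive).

R_B = 36.02 kN

Remove the prop at B; the released (primary) structure is a cantilever built in at A.
Primary-structure tip deflection at B by superposition:
  point load 57.2 at a = 8.25: Pa²(3L − a)/(6EI) = 21412/EI
  point load 38.5 at a = 6.88: Pa²(3L − a)/(6EI) = 10439/EI
  δ_0 = 31852/EI
Tip deflection under a unit load at B: L³/(3EI) = 866.5/EI.
With EI = 66000 kN·m²: δ_0 = 0.4826 m and δ_{BB} = 0.013129 m/kN.
Compatibility — the spring shortens by R_B/k under the reaction it provides: δ_0 − R_B·δ_{BB} = R_B/k. With 1/k = 0.00027 m/kN, R_B = δ_0 / (δ_{BB} + 1/k) = 0.4826 / (0.013129 + 0.00027) = 36.02 kN.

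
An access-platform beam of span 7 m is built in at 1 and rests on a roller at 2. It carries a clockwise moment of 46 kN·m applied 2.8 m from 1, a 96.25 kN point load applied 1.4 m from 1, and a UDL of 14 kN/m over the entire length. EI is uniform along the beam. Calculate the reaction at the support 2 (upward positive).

R_2 = 48.45 kN

Choose R_2 as the redundant. The primary structure is the cantilever fixed at 1.
Deflection at 2 on the released cantilever, summing each load's contribution:
  clockwise couple 46 at a = 2.8: M₀a(2L − a)/(2EI) = 721.3/EI
  point load 96.25 at a = 1.4: Pa²(3L − a)/(6EI) = 616.3/EI
  UDL 14: wL⁴/(8EI) = 4202/EI
  δ_0 = 5539/EI
Tip deflection under a unit load at 2: L³/(3EI) = 114.3/EI.
The prop prevents deflection at 2: R_2 = δ_0/δ_{22} = 5539/114.3 = 48.45 kN.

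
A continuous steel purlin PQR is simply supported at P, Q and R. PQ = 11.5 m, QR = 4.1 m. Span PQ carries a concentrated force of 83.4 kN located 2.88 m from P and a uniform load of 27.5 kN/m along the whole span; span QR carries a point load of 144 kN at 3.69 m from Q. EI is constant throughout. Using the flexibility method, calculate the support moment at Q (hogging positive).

Take M_Q as the redundant. Released structure: two simple spans PQ and QR with a hinge at Q.
End slopes at the hinge Q, treating each span as simply supported:
  span PQ: point load 83.4 at a = 2.88: Pab(L + a)/(6LEI) = 431.5/EI
  span PQ: UDL 27.5: wL³/(24EI) = 1743/EI
  span QR: point load 144 at a = 3.69: Pab(L + b)/(6LEI) = 39.94/EI
  relative rotation θ_0 = (2174 + 39.94)/EI = 2214/EI
A unit hogging moment at Q produces rotation L₁/(3EI) + L₂/(3EI) = 5.2/EI.
Slope continuity at Q: θ_0 = M_Q·5.2/EI, so M_Q = 2214/5.2 = 425.8 kN·m (hogging).

M_Q = 425.8 kN·m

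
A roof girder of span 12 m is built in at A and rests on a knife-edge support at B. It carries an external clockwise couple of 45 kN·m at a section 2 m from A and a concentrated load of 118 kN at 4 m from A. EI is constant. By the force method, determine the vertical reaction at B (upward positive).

Choose R_B as the redundant. The primary structure is the cantilever fixed at A.
Free-end deflection of the primary structure under the applied loading (downward +):
  clockwise couple 45 at a = 2: M₀a(2L − a)/(2EI) = 990/EI
  point load 118 at a = 4: Pa²(3L − a)/(6EI) = 10069/EI
  δ_0 = 11059/EI
Tip deflection under a unit load at B: L³/(3EI) = 576/EI.
Compatibility at B: δ_0 − R_B·δ_{BB} = 0, so R_B = 11059/576 = 19.2 kN.

R_B = 19.2 kN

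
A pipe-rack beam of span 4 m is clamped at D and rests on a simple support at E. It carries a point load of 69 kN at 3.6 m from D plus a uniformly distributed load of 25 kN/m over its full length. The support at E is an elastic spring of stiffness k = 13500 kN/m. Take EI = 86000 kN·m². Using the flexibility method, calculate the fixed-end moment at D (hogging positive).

M_D = 152.1 kN·m

Take the reaction at E as the redundant and release it; the primary structure is a cantilever fixed at D.
Downward deflection at the released point E due to the loads:
  point load 69 at a = 3.6: Pa²(3L − a)/(6EI) = 1252/EI
  UDL 25: wL⁴/(8EI) = 800/EI
  δ_0 = 2052/EI
Tip deflection under a unit load at E: L³/(3EI) = 21.33/EI.
With EI = 86000 kN·m²: δ_0 = 0.02386 m and δ_{EE} = 0.000248 m/kN.
Compatibility — the spring shortens by R_E/k under the reaction it provides: δ_0 − R_E·δ_{EE} = R_E/k. With 1/k = 0.000074 m/kN, R_E = δ_0 / (δ_{EE} + 1/k) = 0.02386 / (0.000248 + 0.000074) = 74.07 kN.
Moment equilibrium about D: M_D = Σ(load moments about D) − R_E·L = 448.4 − 74.07×4 = 152.1 kN·m.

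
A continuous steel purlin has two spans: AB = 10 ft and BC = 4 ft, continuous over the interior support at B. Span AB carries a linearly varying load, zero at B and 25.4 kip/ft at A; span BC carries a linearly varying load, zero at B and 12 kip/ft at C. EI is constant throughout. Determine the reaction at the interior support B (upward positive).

R_B = 88.5 kip

Insert a hinge at B; M_B is the redundant, and each span becomes simply supported.
Discontinuity in slope at B on the released structure — sum the simple-span end rotations:
  span AB: triangular load, peak 25.4: 7w₀L³/(360EI) = 493.9/EI
  span BC: triangular load, peak 12: 7w₀L³/(360EI) = 14.93/EI
  relative rotation θ_0 = (493.9 + 14.93)/EI = 508.8/EI
A unit hogging moment at B produces rotation L₁/(3EI) + L₂/(3EI) = 4.667/EI.
Compatibility: M_B·(L₁+L₂)/(3EI) = θ_0, giving M_B = 109 kip·ft (hogging).
Span AB, ΣM about A with M_B applied at B: R_B^{AB}·10 = 423.3 + 109, so R_B^{AB} = 53.24 kip and R_A = 127 − 53.24 = 73.76 kip.
Span BC, ΣM about C: R_B^{BC}·4 = 32 + 109, so R_B^{BC} = 35.26 kip and R_C = 24 − 35.26 = -11.26 kip.
R_B = 53.24 + 35.26 = 88.5 kip.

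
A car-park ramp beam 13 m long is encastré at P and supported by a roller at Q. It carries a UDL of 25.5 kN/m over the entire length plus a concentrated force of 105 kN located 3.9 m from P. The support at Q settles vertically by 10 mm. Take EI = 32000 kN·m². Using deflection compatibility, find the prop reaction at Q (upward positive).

R_Q = 136.6 kN

Choose R_Q as the redundant. The primary structure is the cantilever fixed at P.
Deflection at Q on the released cantilever, summing each load's contribution:
  UDL 25.5: wL⁴/(8EI) = 91038/EI
  point load 105 at a = 3.9: Pa²(3L − a)/(6EI) = 9343/EI
  δ_0 = 100381/EI
Flexibility coefficient — unit upward force at Q: δ_{QQ} = L³/(3EI) = 732.3/EI.
With EI = 32000 kN·m²: δ_0 = 3.1369 m and δ_{QQ} = 0.022885 m/kN.
Compatibility — the beam at Q must follow the support down by 0.01 m: δ_0 − R_Q·δ_{QQ} = 0.01, so R_Q = (3.1369 − 0.01)/0.022885 = 136.6 kN.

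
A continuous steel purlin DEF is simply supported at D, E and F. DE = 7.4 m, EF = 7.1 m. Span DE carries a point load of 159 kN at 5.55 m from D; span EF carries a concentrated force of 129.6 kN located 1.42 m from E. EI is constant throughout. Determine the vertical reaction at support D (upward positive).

Insert a hinge at E; M_E is the redundant, and each span becomes simply supported.
End slopes at the hinge E, treating each span as simply supported:
  span DE: point load 159 at a = 5.55: Pab(L + a)/(6LEI) = 476.2/EI
  span EF: point load 129.6 at a = 1.42: Pab(L + b)/(6LEI) = 313.6/EI
  relative rotation θ_0 = (476.2 + 313.6)/EI = 789.7/EI
A unit hogging moment at E produces rotation L₁/(3EI) + L₂/(3EI) = 4.833/EI.
Slope continuity at E: θ_0 = M_E·4.833/EI, so M_E = 789.7/4.833 = 163.4 kN·m (hogging).
Span DE, ΣM about D with M_E applied at E: R_E^{DE}·7.4 = 882.5 + 163.4, so R_E^{DE} = 141.3 kN and R_D = 159 − 141.3 = 17.67 kN.

R_D = 17.67 kN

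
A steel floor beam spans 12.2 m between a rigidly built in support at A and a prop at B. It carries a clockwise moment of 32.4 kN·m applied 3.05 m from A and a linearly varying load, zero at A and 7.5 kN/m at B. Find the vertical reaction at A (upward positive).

R_A = 18.84 kN

Choose R_B as the redundant. The primary structure is the cantilever fixed at A.
Free-end deflection of the primary structure under the applied loading (downward +):
  clockwise couple 32.4 at a = 3.05: M₀a(2L − a)/(2EI) = 1055/EI
  triangular load, peak 7.5 at the free end: 11w₀L⁴/(120EI) = 15230/EI
  δ_0 = 16285/EI
Flexibility coefficient — unit upward force at B: δ_{BB} = L³/(3EI) = 605.3/EI.
The prop prevents deflection at B: R_B = δ_0/δ_{BB} = 16285/605.3 = 26.91 kN.
Vertical equilibrium: R_A = ΣP − R_B = 45.75 − 26.91 = 18.84 kN.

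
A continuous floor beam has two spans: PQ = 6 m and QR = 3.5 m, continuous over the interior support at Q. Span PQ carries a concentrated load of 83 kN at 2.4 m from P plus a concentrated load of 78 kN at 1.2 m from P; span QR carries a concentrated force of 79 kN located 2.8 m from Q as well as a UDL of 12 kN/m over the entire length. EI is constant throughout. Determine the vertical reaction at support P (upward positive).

R_P = 95.91 kN

Insert a hinge at Q; M_Q is the redundant, and each span becomes simply supported.
End slopes at the hinge Q, treating each span as simply supported:
  span PQ: point load 83 at a = 2.4: Pab(L + a)/(6LEI) = 167.3/EI
  span PQ: point load 78 at a = 1.2: Pab(L + a)/(6LEI) = 89.86/EI
  span QR: point load 79 at a = 2.8: Pab(L + b)/(6LEI) = 30.97/EI
  span QR: UDL 12: wL³/(24EI) = 21.44/EI
  relative rotation θ_0 = (257.2 + 52.41)/EI = 309.6/EI
A unit hogging moment at Q produces rotation L₁/(3EI) + L₂/(3EI) = 3.167/EI.
Compatibility: M_Q·(L₁+L₂)/(3EI) = θ_0, giving M_Q = 97.77 kN·m (hogging).
Span PQ, ΣM about P with M_Q applied at Q: R_Q^{PQ}·6 = 292.8 + 97.77, so R_Q^{PQ} = 65.09 kN and R_P = 161 − 65.09 = 95.91 kN.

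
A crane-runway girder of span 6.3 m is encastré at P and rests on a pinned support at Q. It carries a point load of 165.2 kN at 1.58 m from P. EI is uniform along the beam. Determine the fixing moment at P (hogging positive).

M_P = 171 kN·m

Remove the prop at Q; the released (primary) structure is a cantilever built in at P.
Primary-structure tip deflection at Q by superposition:
  point load 165.2 at a = 1.58: Pa²(3L − a)/(6EI) = 1190/EI
Flexibility coefficient — unit upward force at Q: δ_{QQ} = L³/(3EI) = 83.35/EI.
Compatibility at Q: δ_0 − R_Q·δ_{QQ} = 0, so R_Q = 1190/83.35 = 14.28 kN.
Moment equilibrium about P: M_P = Σ(load moments about P) − R_Q·L = 261 − 14.28×6.3 = 171 kN·m.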